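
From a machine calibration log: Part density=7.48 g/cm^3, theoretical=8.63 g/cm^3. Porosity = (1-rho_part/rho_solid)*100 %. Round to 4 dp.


Porosity = (1-7.48/8.63)*100 = 13.3256 %


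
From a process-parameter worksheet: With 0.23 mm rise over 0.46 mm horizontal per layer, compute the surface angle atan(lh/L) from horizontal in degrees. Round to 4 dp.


angle = atan(0.23/0.46) = 26.5651 degrees


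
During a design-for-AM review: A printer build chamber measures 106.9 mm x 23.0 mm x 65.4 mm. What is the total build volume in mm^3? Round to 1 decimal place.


V = 106.9 * 23.0 * 65.4 = 160799.0 mm^3


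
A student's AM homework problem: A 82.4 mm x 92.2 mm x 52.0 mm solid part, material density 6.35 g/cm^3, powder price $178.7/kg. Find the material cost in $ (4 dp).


V = 82.4 * 92.2 * 52.0 = 395058.56 mm^3 = 395.05856 cm^3
Mass = 395.05856 * 6.35 / 1000 = 2.50862186 kg
Cost = 2.50862186 * 178.7 = 448.2907 $


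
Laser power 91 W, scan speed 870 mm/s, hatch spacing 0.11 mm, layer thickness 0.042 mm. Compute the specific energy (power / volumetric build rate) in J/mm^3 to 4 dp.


Build rate = 870 * 0.11 * 0.042 = 4.0194 mm^3/s
SE = 91 / 4.0194 = 22.6402 J/mm^3


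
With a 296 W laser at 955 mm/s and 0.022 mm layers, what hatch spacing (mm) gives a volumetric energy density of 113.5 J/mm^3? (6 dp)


h = 296 / (113.5*955*0.022) = 0.124128 mm


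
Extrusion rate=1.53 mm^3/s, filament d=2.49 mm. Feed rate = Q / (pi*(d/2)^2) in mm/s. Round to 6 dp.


A = pi*(2.49/2)^2 = 4.869547
v = 1.53 / 4.869547 = 0.314198 mm/s


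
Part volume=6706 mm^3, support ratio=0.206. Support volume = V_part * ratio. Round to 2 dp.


V_support = 6706 * 0.206 = 1381.44 mm^3


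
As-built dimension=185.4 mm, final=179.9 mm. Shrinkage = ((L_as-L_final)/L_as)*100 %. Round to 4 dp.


Shrinkage = ((185.4-179.9)/185.4)*100 = 2.9666 %


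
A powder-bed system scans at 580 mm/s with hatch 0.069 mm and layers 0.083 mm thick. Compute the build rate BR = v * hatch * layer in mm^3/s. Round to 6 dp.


Rate = 580 * 0.069 * 0.083 = 3.32166 mm^3/s


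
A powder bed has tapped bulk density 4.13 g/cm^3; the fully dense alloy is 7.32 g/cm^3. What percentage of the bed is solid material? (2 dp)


Packing = (4.13/7.32)*100 = 56.42 %


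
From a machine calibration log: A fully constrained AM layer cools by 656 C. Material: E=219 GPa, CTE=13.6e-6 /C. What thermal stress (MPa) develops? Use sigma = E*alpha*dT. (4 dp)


sigma = 219*1000 * 13.6e-6 * 656 = 1953.8304 MPa


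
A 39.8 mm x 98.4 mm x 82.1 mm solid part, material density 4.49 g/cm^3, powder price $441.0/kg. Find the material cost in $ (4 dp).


V = 39.8 * 98.4 * 82.1 = 321529.872 mm^3 = 321.529872 cm^3
Mass = 321.529872 * 4.49 / 1000 = 1.44366913 kg
Cost = 1.44366913 * 441.0 = 636.6581 $


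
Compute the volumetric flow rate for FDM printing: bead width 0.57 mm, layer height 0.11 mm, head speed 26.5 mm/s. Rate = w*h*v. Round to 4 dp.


Rate = 0.57 * 0.11 * 26.5 = 1.6616 mm^3/s


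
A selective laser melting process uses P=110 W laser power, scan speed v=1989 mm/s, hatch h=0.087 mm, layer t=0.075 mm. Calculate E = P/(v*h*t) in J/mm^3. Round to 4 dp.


E = 110 / (1989*0.087*0.075) = 8.4757 J/mm^3


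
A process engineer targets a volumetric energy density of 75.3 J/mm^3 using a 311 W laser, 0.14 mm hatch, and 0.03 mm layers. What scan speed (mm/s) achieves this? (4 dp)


v = 311 / (75.3*0.14*0.03) = 983.3681 mm/s


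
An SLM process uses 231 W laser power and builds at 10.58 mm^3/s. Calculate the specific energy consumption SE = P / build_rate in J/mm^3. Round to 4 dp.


SE = 231 / 10.58 = 21.8336 J/mm^3


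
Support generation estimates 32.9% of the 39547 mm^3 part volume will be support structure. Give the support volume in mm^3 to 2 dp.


V_support = 39547 * 0.329 = 13010.96 mm^3


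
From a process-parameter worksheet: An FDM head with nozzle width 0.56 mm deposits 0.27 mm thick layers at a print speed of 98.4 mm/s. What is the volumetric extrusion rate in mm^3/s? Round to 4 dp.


Rate = 0.56 * 0.27 * 98.4 = 14.8781 mm^3/s


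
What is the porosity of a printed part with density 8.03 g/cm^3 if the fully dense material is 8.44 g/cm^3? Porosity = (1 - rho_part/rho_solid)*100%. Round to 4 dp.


Porosity = (1-8.03/8.44)*100 = 4.8578 %


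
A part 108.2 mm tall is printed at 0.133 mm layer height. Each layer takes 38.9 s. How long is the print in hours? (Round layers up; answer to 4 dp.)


Layers = ceil(108.2/0.133) = 814
t = 814 * 38.9 / 3600 = 8.7957 hrs


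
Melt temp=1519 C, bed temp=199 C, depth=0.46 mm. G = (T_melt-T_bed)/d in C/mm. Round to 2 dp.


G = (1519-199)/0.46 = 2869.57 C/mm


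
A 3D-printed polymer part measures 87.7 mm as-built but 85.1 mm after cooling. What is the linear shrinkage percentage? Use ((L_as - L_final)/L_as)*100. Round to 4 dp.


Shrinkage = ((87.7-85.1)/87.7)*100 = 2.9647 %


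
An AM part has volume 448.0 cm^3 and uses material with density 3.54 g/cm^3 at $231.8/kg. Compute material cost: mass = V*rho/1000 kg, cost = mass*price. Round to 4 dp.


Mass = 448.0*3.54/1000 = 1.58592 kg
Cost = 1.58592 * 231.8 = 367.6163 $


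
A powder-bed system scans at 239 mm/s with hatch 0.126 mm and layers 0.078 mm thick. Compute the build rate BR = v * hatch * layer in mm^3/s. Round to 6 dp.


Rate = 239 * 0.126 * 0.078 = 2.348892 mm^3/s


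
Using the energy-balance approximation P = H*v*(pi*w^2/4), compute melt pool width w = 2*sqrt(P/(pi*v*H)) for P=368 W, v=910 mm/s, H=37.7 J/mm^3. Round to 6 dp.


w = 2*sqrt(368/(pi*910*37.7)) = 0.116866 mm


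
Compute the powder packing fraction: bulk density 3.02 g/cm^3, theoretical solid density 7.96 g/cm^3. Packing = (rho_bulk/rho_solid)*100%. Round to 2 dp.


Packing = (3.02/7.96)*100 = 37.94 %


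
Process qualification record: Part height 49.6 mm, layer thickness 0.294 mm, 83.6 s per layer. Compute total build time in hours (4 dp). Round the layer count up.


Layers = ceil(49.6/0.294) = 169
t = 169 * 83.6 / 3600 = 3.9246 hrs


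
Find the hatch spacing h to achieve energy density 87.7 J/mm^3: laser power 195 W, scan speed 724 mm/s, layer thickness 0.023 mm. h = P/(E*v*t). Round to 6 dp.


h = 195 / (87.7*724*0.023) = 0.133527 mm


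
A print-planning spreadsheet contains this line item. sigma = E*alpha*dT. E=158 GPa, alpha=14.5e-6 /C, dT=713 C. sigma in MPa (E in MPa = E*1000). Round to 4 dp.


sigma = 158*1000 * 14.5e-6 * 713 = 1633.483 MPa


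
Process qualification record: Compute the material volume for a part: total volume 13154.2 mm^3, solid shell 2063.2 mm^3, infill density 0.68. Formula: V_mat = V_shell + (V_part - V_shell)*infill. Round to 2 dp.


V_infill = (13154.2 - 2063.2) * 0.68 = 7541.88
V_total = 2063.2 + 7541.88 = 9605.08 mm^3


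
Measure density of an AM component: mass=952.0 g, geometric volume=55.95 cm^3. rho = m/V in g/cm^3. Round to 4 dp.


rho = 952.0 / 55.95 = 17.0152 g/cm^3


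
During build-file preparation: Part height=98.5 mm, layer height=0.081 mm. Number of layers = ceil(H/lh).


Layers = ceil(98.5/0.081) = 1217


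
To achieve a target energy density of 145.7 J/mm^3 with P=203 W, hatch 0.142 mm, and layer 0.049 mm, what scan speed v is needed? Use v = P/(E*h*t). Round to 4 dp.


v = 203 / (145.7*0.142*0.049) = 200.2406 mm/s


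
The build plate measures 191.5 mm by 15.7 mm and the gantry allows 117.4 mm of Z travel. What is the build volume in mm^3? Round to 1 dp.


V = 191.5 * 15.7 * 117.4 = 352969.0 mm^3


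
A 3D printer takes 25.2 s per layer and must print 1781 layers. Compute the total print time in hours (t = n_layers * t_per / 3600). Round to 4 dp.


t = 1781 * 25.2 / 3600 = 12.467 hrs


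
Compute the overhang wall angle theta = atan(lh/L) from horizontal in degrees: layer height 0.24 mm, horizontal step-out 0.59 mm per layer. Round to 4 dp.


angle = atan(0.24/0.59) = 22.1355 degrees


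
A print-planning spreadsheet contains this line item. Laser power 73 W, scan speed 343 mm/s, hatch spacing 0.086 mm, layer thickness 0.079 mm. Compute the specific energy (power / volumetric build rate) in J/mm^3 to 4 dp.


Build rate = 343 * 0.086 * 0.079 = 2.330342 mm^3/s
SE = 73 / 2.330342 = 31.3259 J/mm^3


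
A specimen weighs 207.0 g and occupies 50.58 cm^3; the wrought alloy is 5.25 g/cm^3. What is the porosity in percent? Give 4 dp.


rho_part = 207.0 / 50.58 = 4.09252669 g/cm^3
Porosity = (1 - 4.09252669/5.25)*100 = 22.0471 %


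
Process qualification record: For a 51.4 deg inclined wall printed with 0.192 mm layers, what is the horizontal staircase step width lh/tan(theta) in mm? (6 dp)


step = 0.192 / tan(51.4) = 0.153272 mm


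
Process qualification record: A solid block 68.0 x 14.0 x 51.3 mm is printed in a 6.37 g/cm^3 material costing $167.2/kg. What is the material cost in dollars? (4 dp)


V = 68.0 * 14.0 * 51.3 = 48837.6 mm^3 = 48.8376 cm^3
Mass = 48.8376 * 6.37 / 1000 = 0.31109551 kg
Cost = 0.31109551 * 167.2 = 52.0152 $


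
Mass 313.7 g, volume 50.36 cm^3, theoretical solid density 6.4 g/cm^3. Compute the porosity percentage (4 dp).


rho_part = 313.7 / 50.36 = 6.22915012 g/cm^3
Porosity = (1 - 6.22915012/6.4)*100 = 2.6695 %


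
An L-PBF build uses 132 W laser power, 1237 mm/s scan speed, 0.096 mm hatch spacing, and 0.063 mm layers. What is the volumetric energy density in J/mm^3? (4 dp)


E = 132 / (1237*0.096*0.063) = 17.6438 J/mm^3


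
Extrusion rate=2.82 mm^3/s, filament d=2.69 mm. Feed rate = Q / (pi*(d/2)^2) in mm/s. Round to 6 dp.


A = pi*(2.69/2)^2 = 5.68322
v = 2.82 / 5.68322 = 0.496198 mm/s


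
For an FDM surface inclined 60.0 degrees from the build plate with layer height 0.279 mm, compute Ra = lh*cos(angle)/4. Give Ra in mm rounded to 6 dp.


Ra = 0.279 * cos(60.0) / 4 = 0.034875 mm


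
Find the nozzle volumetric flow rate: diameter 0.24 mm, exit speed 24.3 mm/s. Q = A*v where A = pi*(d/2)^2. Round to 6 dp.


A = pi*(0.24/2)^2 = 0.04523893 mm^2
Q = 0.04523893 * 24.3 = 1.099306 mm^3/s


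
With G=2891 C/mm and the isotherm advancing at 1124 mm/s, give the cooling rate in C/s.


CR = 2891 * 1124 = 3249484 C/s


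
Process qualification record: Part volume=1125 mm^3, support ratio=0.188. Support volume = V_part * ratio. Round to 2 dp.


V_support = 1125 * 0.188 = 211.5 mm^3


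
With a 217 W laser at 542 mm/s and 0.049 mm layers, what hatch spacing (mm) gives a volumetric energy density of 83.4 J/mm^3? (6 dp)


h = 217 / (83.4*542*0.049) = 0.097971 mm


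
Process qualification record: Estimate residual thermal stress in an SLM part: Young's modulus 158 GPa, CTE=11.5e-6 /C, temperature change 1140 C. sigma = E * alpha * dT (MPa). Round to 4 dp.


sigma = 158*1000 * 11.5e-6 * 1140 = 2071.38 MPa


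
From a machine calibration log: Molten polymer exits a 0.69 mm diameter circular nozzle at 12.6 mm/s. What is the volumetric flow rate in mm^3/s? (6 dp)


A = pi*(0.69/2)^2 = 0.37392807 mm^2
Q = 0.37392807 * 12.6 = 4.711494 mm^3/s


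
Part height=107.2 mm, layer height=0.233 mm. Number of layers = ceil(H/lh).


Layers = ceil(107.2/0.233) = 461


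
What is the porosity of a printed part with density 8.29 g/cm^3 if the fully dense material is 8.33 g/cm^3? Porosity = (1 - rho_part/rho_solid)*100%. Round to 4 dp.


Porosity = (1-8.29/8.33)*100 = 0.4802 %


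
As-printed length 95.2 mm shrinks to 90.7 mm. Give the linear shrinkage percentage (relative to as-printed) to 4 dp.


Shrinkage = ((95.2-90.7)/95.2)*100 = 4.7269 %


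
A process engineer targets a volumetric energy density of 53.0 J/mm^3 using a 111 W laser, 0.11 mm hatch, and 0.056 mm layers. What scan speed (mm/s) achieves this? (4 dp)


v = 111 / (53.0*0.11*0.056) = 339.9902 mm/s


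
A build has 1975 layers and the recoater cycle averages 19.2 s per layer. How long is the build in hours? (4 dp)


t = 1975 * 19.2 / 3600 = 10.5333 hrs


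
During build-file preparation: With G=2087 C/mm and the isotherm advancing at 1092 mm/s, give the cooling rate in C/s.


CR = 2087 * 1092 = 2279004 C/s


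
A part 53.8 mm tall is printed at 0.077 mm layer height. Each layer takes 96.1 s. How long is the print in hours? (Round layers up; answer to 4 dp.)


Layers = ceil(53.8/0.077) = 699
t = 699 * 96.1 / 3600 = 18.6594 hrs


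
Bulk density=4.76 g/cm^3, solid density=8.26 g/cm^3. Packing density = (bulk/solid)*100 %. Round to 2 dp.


Packing = (4.76/8.26)*100 = 57.63 %


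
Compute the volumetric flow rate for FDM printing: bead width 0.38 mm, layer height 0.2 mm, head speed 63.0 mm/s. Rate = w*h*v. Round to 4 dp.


Rate = 0.38 * 0.2 * 63.0 = 4.788 mm^3/s


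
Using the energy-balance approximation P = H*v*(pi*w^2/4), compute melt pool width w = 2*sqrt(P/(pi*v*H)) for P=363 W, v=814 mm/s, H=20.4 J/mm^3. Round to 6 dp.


w = 2*sqrt(363/(pi*814*20.4)) = 0.166833 mm


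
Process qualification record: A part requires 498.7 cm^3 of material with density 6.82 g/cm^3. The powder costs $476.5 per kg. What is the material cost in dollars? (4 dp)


Mass = 498.7*6.82/1000 = 3.401134 kg
Cost = 3.401134 * 476.5 = 1620.6404 $


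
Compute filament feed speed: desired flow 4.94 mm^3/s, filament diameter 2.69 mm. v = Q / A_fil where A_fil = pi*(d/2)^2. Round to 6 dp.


A = pi*(2.69/2)^2 = 5.68322
v = 4.94 / 5.68322 = 0.869226 mm/s


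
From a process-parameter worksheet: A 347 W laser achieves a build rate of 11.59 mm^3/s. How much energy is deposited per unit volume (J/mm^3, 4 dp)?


SE = 347 / 11.59 = 29.9396 J/mm^3


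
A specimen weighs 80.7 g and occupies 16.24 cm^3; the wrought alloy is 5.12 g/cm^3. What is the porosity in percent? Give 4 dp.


rho_part = 80.7 / 16.24 = 4.96921182 g/cm^3
Porosity = (1 - 4.96921182/5.12)*100 = 2.9451 %


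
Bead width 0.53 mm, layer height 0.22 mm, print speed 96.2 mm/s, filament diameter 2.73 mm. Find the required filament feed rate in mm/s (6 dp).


Q = 0.53 * 0.22 * 96.2 = 11.21692 mm^3/s
A_fil = pi*(2.73/2)^2 = 5.85349397 mm^2
v_feed = 11.21692 / 5.85349397 = 1.916278 mm/s


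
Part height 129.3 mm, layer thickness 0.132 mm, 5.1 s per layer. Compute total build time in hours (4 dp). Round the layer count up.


Layers = ceil(129.3/0.132) = 980
t = 980 * 5.1 / 3600 = 1.3883 hrs


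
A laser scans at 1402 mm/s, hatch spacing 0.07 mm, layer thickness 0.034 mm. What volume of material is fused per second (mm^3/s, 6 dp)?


Rate = 1402 * 0.07 * 0.034 = 3.33676 mm^3/s


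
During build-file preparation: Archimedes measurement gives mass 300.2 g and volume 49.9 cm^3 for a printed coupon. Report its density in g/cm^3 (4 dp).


rho = 300.2 / 49.9 = 6.016 g/cm^3


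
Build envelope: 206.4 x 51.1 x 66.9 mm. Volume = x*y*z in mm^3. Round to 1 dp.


V = 206.4 * 51.1 * 66.9 = 705597.0 mm^3


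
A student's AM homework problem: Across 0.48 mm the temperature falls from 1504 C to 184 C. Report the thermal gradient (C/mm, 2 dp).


G = (1504-184)/0.48 = 2750.0 C/mm


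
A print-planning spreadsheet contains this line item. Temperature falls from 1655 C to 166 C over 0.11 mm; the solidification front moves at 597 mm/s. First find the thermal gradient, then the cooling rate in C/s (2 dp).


G = (1655-166)/0.11 = 13536.36363636 C/mm
CR = 13536.36363636 * 597 = 8081209.09 C/s


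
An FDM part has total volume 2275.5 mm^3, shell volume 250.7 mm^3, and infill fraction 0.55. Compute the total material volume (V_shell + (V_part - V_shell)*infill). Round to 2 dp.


V_infill = (2275.5 - 250.7) * 0.55 = 1113.64
V_total = 250.7 + 1113.64 = 1364.34 mm^3


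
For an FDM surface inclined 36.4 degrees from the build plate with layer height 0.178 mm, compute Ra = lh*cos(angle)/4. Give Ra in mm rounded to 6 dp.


Ra = 0.178 * cos(36.4) / 4 = 0.035818 mm


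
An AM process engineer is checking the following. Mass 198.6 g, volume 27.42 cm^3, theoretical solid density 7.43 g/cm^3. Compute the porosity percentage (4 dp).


rho_part = 198.6 / 27.42 = 7.2428884 g/cm^3
Porosity = (1 - 7.2428884/7.43)*100 = 2.5183 %


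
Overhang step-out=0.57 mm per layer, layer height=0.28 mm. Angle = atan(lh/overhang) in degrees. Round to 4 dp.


angle = atan(0.28/0.57) = 26.1616 degrees


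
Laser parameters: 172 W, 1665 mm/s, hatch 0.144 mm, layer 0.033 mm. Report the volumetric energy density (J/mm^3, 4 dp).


E = 172 / (1665*0.144*0.033) = 21.7389 J/mm^3


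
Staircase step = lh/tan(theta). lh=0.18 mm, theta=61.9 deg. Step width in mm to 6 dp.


step = 0.18 / tan(61.9) = 0.096111 mm


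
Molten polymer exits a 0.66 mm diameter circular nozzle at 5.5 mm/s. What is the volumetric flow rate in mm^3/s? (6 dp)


A = pi*(0.66/2)^2 = 0.34211944 mm^2
Q = 0.34211944 * 5.5 = 1.881657 mm^3/s


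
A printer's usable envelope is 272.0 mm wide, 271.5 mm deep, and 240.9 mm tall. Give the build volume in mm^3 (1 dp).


V = 272.0 * 271.5 * 240.9 = 17789983.2 mm^3


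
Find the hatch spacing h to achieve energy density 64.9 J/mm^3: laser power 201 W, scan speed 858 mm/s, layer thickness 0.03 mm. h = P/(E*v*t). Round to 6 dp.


h = 201 / (64.9*858*0.03) = 0.120321 mm


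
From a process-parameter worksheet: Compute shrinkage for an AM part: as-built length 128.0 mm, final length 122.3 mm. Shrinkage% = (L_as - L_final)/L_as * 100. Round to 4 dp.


Shrinkage = ((128.0-122.3)/128.0)*100 = 4.4531 %


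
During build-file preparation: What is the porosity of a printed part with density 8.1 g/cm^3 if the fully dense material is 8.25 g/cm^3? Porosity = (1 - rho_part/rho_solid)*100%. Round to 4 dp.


Porosity = (1-8.1/8.25)*100 = 1.8182 %


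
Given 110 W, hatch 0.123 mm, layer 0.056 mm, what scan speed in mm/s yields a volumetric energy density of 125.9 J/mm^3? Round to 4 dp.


v = 110 / (125.9*0.123*0.056) = 126.8451 mm/s


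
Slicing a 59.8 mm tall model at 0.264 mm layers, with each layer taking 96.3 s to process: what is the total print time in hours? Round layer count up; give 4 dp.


Layers = ceil(59.8/0.264) = 227
t = 227 * 96.3 / 3600 = 6.0723 hrs


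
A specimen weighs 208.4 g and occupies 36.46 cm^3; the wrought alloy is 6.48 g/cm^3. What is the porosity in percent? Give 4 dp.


rho_part = 208.4 / 36.46 = 5.71585299 g/cm^3
Porosity = (1 - 5.71585299/6.48)*100 = 11.7924 %


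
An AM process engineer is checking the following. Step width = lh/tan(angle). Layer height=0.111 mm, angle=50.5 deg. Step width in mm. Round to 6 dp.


step = 0.111 / tan(50.5) = 0.091501 mm


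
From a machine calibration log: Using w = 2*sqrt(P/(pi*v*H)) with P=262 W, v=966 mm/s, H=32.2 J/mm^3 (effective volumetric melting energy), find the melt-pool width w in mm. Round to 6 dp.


w = 2*sqrt(262/(pi*966*32.2)) = 0.103559 mm


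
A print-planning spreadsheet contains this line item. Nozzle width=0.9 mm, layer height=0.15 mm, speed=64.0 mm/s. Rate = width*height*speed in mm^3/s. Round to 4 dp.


Rate = 0.9 * 0.15 * 64.0 = 8.64 mm^3/s


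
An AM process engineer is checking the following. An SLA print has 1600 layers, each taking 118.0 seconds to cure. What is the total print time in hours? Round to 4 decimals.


t = 1600 * 118.0 / 3600 = 52.4444 hrs


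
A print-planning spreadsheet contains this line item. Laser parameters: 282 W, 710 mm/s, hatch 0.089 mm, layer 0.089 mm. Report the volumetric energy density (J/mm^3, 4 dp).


E = 282 / (710*0.089*0.089) = 50.143 J/mm^3


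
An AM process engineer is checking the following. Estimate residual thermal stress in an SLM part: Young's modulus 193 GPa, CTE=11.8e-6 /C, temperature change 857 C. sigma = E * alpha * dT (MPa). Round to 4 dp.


sigma = 193*1000 * 11.8e-6 * 857 = 1951.7318 MPa


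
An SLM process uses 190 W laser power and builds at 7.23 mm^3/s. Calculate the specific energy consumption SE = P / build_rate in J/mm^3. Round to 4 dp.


SE = 190 / 7.23 = 26.2794 J/mm^3


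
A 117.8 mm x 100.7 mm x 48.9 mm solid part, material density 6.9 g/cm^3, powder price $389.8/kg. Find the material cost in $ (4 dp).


V = 117.8 * 100.7 * 48.9 = 580074.294 mm^3 = 580.074294 cm^3
Mass = 580.074294 * 6.9 / 1000 = 4.00251263 kg
Cost = 4.00251263 * 389.8 = 1560.1794 $


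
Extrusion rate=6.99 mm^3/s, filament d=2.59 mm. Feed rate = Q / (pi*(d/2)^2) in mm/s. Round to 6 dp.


A = pi*(2.59/2)^2 = 5.268529
v = 6.99 / 5.268529 = 1.326746 mm/s


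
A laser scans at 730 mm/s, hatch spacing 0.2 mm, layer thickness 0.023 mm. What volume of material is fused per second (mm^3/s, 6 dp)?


Rate = 730 * 0.2 * 0.023 = 3.358 mm^3/s


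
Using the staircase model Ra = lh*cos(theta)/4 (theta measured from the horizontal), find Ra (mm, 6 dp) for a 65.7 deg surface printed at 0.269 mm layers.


Ra = 0.269 * cos(65.7) / 4 = 0.027674 mm


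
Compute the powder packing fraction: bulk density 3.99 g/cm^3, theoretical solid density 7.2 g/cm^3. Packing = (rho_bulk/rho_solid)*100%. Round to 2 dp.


Packing = (3.99/7.2)*100 = 55.42 %


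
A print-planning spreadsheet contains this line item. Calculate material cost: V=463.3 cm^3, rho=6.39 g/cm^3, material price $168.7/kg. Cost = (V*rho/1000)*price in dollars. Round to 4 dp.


Mass = 463.3*6.39/1000 = 2.960487 kg
Cost = 2.960487 * 168.7 = 499.4342 $


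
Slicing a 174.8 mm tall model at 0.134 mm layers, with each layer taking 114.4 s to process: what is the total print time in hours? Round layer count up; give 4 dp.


Layers = ceil(174.8/0.134) = 1305
t = 1305 * 114.4 / 3600 = 41.47 hrs


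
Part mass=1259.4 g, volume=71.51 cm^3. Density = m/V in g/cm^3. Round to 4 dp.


rho = 1259.4 / 71.51 = 17.6115 g/cm^3


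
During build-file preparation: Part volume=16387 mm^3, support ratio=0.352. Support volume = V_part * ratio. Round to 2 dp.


V_support = 16387 * 0.352 = 5768.22 mm^3


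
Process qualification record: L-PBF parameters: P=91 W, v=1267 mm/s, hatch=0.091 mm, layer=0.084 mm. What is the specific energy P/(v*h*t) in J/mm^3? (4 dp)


Build rate = 1267 * 0.091 * 0.084 = 9.684948 mm^3/s
SE = 91 / 9.684948 = 9.396 J/mm^3


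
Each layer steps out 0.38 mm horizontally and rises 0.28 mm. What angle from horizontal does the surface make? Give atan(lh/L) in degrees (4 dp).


angle = atan(0.28/0.38) = 36.3844 degrees


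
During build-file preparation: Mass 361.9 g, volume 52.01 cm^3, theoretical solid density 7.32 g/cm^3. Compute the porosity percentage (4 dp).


rho_part = 361.9 / 52.01 = 6.95827725 g/cm^3
Porosity = (1 - 6.95827725/7.32)*100 = 4.9416 %


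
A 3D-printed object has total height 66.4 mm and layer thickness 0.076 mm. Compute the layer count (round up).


Layers = ceil(66.4/0.076) = 874


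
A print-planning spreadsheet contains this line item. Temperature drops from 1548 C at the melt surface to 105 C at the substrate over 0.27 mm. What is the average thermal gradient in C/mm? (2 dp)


G = (1548-105)/0.27 = 5344.44 C/mm


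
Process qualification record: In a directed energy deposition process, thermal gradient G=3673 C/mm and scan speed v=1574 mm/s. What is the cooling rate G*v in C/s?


CR = 3673 * 1574 = 5781302 C/s


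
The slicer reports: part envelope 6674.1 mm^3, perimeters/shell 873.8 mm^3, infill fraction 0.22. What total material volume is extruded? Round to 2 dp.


V_infill = (6674.1 - 873.8) * 0.22 = 1276.07
V_total = 873.8 + 1276.07 = 2149.87 mm^3


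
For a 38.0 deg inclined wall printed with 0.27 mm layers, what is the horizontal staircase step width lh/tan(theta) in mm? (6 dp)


step = 0.27 / tan(38.0) = 0.345584 mm


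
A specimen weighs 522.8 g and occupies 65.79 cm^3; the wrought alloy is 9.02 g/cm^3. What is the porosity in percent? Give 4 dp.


rho_part = 522.8 / 65.79 = 7.94649643 g/cm^3
Porosity = (1 - 7.94649643/9.02)*100 = 11.9014 %


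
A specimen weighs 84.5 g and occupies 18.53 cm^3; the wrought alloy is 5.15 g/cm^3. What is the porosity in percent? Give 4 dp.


rho_part = 84.5 / 18.53 = 4.56017269 g/cm^3
Porosity = (1 - 4.56017269/5.15)*100 = 11.453 %


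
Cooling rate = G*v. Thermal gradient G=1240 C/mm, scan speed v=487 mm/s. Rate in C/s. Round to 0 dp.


CR = 1240 * 487 = 603880 C/s


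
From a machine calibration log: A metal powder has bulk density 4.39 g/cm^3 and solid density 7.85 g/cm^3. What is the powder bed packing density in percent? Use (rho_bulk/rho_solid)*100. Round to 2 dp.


Packing = (4.39/7.85)*100 = 55.92 %


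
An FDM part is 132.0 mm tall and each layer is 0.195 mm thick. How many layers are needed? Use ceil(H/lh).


Layers = ceil(132.0/0.195) = 677


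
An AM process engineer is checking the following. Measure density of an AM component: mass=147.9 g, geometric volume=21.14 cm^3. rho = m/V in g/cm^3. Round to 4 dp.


rho = 147.9 / 21.14 = 6.9962 g/cm^3


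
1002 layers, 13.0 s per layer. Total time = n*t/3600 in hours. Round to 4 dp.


t = 1002 * 13.0 / 3600 = 3.6183 hrs


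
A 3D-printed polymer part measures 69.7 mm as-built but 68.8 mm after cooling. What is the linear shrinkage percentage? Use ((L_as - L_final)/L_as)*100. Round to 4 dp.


Shrinkage = ((69.7-68.8)/69.7)*100 = 1.2912 %


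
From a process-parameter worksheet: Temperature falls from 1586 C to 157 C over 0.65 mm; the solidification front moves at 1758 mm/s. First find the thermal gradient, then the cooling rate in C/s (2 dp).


G = (1586-157)/0.65 = 2198.46153846 C/mm
CR = 2198.46153846 * 1758 = 3864895.38 C/s


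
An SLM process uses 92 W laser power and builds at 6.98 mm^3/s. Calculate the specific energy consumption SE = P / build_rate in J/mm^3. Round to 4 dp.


SE = 92 / 6.98 = 13.1805 J/mm^3


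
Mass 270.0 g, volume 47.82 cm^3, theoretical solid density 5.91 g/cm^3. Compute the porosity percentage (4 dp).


rho_part = 270.0 / 47.82 = 5.64617315 g/cm^3
Porosity = (1 - 5.64617315/5.91)*100 = 4.4641 %


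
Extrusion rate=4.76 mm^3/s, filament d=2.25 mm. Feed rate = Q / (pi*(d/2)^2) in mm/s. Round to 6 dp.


A = pi*(2.25/2)^2 = 3.976078
v = 4.76 / 3.976078 = 1.19716 mm/s


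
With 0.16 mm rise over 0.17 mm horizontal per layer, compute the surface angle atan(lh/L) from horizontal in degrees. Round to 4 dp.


angle = atan(0.16/0.17) = 43.2643 degrees


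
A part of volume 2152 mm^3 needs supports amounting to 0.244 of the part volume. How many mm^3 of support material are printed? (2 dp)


V_support = 2152 * 0.244 = 525.09 mm^3


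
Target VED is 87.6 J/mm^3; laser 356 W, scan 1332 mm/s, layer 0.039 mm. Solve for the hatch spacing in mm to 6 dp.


h = 356 / (87.6*1332*0.039) = 0.078231 mm


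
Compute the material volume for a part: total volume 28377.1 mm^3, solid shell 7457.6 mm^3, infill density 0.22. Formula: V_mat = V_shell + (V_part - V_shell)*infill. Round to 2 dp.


V_infill = (28377.1 - 7457.6) * 0.22 = 4602.29
V_total = 7457.6 + 4602.29 = 12059.89 mm^3


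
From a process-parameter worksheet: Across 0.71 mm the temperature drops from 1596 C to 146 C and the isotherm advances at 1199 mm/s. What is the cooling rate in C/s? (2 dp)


G = (1596-146)/0.71 = 2042.25352113 C/mm
CR = 2042.25352113 * 1199 = 2448661.97 C/s


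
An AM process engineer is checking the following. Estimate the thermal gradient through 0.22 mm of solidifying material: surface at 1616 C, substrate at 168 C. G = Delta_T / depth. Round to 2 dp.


G = (1616-168)/0.22 = 6581.82 C/mm


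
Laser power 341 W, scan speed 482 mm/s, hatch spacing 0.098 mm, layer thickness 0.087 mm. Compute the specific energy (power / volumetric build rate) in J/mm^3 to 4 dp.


Build rate = 482 * 0.098 * 0.087 = 4.109532 mm^3/s
SE = 341 / 4.109532 = 82.9778 J/mm^3


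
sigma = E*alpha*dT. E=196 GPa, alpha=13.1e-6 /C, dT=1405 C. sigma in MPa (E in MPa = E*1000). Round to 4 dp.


sigma = 196*1000 * 13.1e-6 * 1405 = 3607.478 MPa


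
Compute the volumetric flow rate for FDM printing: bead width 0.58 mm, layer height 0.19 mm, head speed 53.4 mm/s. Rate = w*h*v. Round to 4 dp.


Rate = 0.58 * 0.19 * 53.4 = 5.8847 mm^3/s


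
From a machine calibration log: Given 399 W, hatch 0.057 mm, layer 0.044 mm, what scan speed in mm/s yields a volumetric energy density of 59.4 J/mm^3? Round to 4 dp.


v = 399 / (59.4*0.057*0.044) = 2678.2981 mm/s


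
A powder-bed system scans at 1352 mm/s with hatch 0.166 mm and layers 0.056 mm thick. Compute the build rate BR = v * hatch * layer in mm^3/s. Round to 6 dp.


Rate = 1352 * 0.166 * 0.056 = 12.568192 mm^3/s


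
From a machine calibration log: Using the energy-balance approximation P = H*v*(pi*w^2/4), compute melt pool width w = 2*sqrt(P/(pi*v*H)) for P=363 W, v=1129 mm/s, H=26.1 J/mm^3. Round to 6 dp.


w = 2*sqrt(363/(pi*1129*26.1)) = 0.125239 mm


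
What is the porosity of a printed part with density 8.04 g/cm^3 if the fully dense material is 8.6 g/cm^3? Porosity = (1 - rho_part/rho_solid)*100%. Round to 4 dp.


Porosity = (1-8.04/8.6)*100 = 6.5116 %


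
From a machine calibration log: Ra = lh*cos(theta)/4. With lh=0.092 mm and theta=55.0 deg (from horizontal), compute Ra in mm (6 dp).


Ra = 0.092 * cos(55.0) / 4 = 0.013192 mm


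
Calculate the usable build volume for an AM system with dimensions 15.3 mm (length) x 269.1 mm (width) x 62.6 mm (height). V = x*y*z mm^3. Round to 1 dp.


V = 15.3 * 269.1 * 62.6 = 257738.6 mm^3


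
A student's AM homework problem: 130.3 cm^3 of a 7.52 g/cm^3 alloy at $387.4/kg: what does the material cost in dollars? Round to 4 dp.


Mass = 130.3*7.52/1000 = 0.979856 kg
Cost = 0.979856 * 387.4 = 379.5962 $


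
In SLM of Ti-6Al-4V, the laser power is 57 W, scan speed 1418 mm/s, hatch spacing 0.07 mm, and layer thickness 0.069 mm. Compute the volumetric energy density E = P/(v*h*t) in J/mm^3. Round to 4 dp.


E = 57 / (1418*0.07*0.069) = 8.3225 J/mm^3


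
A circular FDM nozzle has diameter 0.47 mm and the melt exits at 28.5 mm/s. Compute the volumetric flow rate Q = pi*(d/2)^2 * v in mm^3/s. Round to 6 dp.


A = pi*(0.47/2)^2 = 0.17349445 mm^2
Q = 0.17349445 * 28.5 = 4.944592 mm^3/s


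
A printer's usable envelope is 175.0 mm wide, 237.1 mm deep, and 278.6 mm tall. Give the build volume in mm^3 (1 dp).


V = 175.0 * 237.1 * 278.6 = 11559810.5 mm^3


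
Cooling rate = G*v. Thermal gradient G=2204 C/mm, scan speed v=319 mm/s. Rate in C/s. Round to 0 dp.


CR = 2204 * 319 = 703076 C/s


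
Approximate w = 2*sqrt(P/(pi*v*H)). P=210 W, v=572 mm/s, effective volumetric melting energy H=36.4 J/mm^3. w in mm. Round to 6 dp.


w = 2*sqrt(210/(pi*572*36.4)) = 0.113322 mm


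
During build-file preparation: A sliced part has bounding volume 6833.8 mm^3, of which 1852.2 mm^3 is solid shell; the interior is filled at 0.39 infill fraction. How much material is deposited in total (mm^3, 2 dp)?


V_infill = (6833.8 - 1852.2) * 0.39 = 1942.82
V_total = 1852.2 + 1942.82 = 3795.02 mm^3


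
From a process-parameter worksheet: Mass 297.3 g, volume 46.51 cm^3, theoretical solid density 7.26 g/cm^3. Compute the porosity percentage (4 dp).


rho_part = 297.3 / 46.51 = 6.39217373 g/cm^3
Porosity = (1 - 6.39217373/7.26)*100 = 11.9535 %


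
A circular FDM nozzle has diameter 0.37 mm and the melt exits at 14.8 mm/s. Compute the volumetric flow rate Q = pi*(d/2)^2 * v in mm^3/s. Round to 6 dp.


A = pi*(0.37/2)^2 = 0.10752101 mm^2
Q = 0.10752101 * 14.8 = 1.591311 mm^3/s


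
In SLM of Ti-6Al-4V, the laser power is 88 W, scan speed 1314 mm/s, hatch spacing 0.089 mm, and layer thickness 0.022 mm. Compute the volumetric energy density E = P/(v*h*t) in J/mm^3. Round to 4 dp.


E = 88 / (1314*0.089*0.022) = 34.2038 J/mm^3


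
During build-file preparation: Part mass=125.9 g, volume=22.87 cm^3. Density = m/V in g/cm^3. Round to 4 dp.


rho = 125.9 / 22.87 = 5.505 g/cm^3


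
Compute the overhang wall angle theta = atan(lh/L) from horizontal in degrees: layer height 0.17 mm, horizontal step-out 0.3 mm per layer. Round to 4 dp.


angle = atan(0.17/0.3) = 29.5388 degrees


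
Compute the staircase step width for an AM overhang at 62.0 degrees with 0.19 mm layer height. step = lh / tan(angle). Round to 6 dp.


step = 0.19 / tan(62.0) = 0.101025 mm


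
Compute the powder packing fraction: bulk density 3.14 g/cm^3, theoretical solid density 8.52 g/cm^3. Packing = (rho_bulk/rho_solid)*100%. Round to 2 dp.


Packing = (3.14/8.52)*100 = 36.85 %


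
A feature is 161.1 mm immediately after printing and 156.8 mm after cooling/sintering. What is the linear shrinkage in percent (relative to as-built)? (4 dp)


Shrinkage = ((161.1-156.8)/161.1)*100 = 2.6691 %


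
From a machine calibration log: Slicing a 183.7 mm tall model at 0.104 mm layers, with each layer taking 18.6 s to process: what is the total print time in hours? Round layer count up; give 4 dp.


Layers = ceil(183.7/0.104) = 1767
t = 1767 * 18.6 / 3600 = 9.1295 hrs


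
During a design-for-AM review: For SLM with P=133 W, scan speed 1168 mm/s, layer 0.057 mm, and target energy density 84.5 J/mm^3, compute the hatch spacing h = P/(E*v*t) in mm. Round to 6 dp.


h = 133 / (84.5*1168*0.057) = 0.023642 mm


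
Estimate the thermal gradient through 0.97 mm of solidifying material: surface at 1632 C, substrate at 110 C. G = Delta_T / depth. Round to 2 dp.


G = (1632-110)/0.97 = 1569.07 C/mm


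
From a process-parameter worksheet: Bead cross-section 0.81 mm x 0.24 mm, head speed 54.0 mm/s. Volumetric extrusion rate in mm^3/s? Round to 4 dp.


Rate = 0.81 * 0.24 * 54.0 = 10.4976 mm^3/s


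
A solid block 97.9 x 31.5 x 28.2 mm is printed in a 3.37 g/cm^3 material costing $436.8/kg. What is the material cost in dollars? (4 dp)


V = 97.9 * 31.5 * 28.2 = 86964.57 mm^3 = 86.96457 cm^3
Mass = 86.96457 * 3.37 / 1000 = 0.2930706 kg
Cost = 0.2930706 * 436.8 = 128.0132 $


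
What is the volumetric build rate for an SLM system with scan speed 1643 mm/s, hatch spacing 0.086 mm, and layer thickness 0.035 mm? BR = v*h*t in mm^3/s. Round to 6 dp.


Rate = 1643 * 0.086 * 0.035 = 4.94543 mm^3/s


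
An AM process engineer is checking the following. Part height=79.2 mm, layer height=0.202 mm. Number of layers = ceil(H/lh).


Layers = ceil(79.2/0.202) = 393


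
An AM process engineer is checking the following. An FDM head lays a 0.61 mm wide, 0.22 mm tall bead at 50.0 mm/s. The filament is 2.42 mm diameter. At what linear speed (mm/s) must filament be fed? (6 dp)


Q = 0.61 * 0.22 * 50.0 = 6.71 mm^3/s
A_fil = pi*(2.42/2)^2 = 4.5996058 mm^2
v_feed = 6.71 / 4.5996058 = 1.458821 mm/s


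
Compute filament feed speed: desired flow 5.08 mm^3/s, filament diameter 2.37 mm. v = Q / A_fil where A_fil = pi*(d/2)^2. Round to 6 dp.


A = pi*(2.37/2)^2 = 4.411503
v = 5.08 / 4.411503 = 1.151535 mm/s


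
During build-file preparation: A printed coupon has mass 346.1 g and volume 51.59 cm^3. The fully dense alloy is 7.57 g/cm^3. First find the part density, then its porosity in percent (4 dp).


rho_part = 346.1 / 51.59 = 6.70866447 g/cm^3
Porosity = (1 - 6.70866447/7.57)*100 = 11.3783 %


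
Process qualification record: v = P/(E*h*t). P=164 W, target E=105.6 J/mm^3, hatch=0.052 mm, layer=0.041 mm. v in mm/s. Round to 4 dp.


v = 164 / (105.6*0.052*0.041) = 728.4382 mm/s


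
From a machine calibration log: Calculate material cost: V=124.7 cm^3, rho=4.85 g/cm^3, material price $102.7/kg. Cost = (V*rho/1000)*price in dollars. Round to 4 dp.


Mass = 124.7*4.85/1000 = 0.604795 kg
Cost = 0.604795 * 102.7 = 62.1124 $


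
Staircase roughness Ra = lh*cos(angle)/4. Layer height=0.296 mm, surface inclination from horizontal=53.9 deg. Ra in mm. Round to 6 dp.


Ra = 0.296 * cos(53.9) / 4 = 0.043601 mm


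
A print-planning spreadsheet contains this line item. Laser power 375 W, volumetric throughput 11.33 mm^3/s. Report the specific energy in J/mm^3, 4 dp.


SE = 375 / 11.33 = 33.098 J/mm^3


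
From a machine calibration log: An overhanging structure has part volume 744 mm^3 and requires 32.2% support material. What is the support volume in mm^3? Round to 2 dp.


V_support = 744 * 0.322 = 239.57 mm^3


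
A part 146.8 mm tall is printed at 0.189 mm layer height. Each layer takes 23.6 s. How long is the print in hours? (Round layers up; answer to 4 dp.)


Layers = ceil(146.8/0.189) = 777
t = 777 * 23.6 / 3600 = 5.0937 hrs


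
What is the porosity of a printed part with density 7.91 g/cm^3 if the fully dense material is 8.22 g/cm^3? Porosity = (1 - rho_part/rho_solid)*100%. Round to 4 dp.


Porosity = (1-7.91/8.22)*100 = 3.7713 %


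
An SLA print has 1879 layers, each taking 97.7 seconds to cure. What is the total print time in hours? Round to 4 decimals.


t = 1879 * 97.7 / 3600 = 50.994 hrs


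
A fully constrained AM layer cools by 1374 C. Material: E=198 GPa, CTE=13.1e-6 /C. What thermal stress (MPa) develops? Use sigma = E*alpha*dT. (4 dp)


sigma = 198*1000 * 13.1e-6 * 1374 = 3563.8812 MPa


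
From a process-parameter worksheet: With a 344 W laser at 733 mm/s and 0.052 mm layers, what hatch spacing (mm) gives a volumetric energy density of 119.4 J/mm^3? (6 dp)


h = 344 / (119.4*733*0.052) = 0.075587 mm


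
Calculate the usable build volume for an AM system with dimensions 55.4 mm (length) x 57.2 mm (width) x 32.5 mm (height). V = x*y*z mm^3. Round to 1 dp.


V = 55.4 * 57.2 * 32.5 = 102988.6 mm^3


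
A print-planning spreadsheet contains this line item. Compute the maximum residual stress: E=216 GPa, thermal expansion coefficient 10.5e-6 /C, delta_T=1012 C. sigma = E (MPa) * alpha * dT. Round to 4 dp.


sigma = 216*1000 * 10.5e-6 * 1012 = 2295.216 MPa


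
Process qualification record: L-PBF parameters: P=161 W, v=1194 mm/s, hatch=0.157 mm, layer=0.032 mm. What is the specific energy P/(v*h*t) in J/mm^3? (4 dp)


Build rate = 1194 * 0.157 * 0.032 = 5.998656 mm^3/s
SE = 161 / 5.998656 = 26.8393 J/mm^3


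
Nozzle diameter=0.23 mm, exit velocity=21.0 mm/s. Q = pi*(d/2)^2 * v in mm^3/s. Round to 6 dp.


A = pi*(0.23/2)^2 = 0.04154756 mm^2
Q = 0.04154756 * 21.0 = 0.872499 mm^3/s


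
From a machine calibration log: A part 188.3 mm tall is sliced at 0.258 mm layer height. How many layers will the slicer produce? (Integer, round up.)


Layers = ceil(188.3/0.258) = 730


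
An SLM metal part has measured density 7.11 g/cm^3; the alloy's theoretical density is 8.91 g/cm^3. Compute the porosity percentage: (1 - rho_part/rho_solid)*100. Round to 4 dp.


Porosity = (1-7.11/8.91)*100 = 20.202 %


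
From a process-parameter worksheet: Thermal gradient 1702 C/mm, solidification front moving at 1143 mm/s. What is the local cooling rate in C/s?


CR = 1702 * 1143 = 1945386 C/s


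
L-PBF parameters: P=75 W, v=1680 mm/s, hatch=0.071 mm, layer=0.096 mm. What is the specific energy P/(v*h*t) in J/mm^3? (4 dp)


Build rate = 1680 * 0.071 * 0.096 = 11.45088 mm^3/s
SE = 75 / 11.45088 = 6.5497 J/mm^3


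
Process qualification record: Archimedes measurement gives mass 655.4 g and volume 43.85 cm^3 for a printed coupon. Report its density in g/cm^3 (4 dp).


rho = 655.4 / 43.85 = 14.9464 g/cm^3


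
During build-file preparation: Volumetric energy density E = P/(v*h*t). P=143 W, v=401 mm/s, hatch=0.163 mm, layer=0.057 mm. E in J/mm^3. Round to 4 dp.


E = 143 / (401*0.163*0.057) = 38.3821 J/mm^3


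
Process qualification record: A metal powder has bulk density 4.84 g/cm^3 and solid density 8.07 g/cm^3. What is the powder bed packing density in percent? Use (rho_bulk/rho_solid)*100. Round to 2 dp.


Packing = (4.84/8.07)*100 = 59.98 %


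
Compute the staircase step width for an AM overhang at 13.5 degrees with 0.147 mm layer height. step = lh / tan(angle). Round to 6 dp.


step = 0.147 / tan(13.5) = 0.612299 mm
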